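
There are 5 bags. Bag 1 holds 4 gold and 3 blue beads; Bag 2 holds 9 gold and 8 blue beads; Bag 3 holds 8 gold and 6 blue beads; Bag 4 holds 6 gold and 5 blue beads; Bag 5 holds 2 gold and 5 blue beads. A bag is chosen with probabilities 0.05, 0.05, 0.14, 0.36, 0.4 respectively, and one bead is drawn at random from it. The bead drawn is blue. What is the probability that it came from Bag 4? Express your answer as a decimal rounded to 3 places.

P(blue|Bag 1) = 0.4286; P(blue|Bag 2) = 0.4706; P(blue|Bag 3) = 0.4286; P(blue|Bag 4) = 0.4545; P(blue|Bag 5) = 0.7143.
Prior × likelihood for each source: 0.05·0.4286=0.02143, 0.05·0.4706=0.02353, 0.14·0.4286=0.06000, 0.36·0.4545=0.1636, 0.4·0.7143=0.2857. Summing gives P(blue) = 0.55431.
P(Bag 4 | blue) = 0.1636 / 0.55431 = 0.295.

Posterior probability ≈ 0.295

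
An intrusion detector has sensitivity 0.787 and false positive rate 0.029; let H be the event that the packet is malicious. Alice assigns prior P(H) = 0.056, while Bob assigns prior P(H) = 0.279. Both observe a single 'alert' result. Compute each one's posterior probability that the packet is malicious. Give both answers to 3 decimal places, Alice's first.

Alice: 0.617; Bob: 0.913

P('+'|H) = 0.787, P('+'|¬H) = 0.029.
Alice: numerator 0.787·0.056 = 0.044072; evidence = 0.044072+0.029·0.944 = 0.071448; posterior = 0.617.
Bob: numerator 0.787·0.279 = 0.21957; evidence = 0.21957+0.029·0.721 = 0.24048; posterior = 0.913.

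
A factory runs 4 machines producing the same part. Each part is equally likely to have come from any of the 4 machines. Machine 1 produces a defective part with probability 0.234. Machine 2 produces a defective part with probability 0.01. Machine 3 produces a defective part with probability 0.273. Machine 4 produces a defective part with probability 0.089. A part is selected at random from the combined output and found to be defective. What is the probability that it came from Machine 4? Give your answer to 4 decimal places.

Posterior probability ≈ 0.1469

Tabulate prior·likelihood by source: [1] prior 0.25, lik 0.234, product 0.05850; [2] prior 0.25, lik 0.01, product 0.002500; [3] prior 0.25, lik 0.273, product 0.06825; [4] prior 0.25, lik 0.089, product 0.02225.
Normalizing constant = 0.15150; the posterior for Machine 4 is its product over the sum, 0.02225/0.15150 = 0.1469.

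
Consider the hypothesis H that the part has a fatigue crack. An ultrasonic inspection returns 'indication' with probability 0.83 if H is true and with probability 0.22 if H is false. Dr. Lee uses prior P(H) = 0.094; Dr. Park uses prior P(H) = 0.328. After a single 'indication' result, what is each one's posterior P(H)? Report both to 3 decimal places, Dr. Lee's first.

Dr. Lee: 0.281; Dr. Park: 0.648

The likelihood ratio for an 'indication' result is 0.83/0.22 = 3.7727.
Dr. Lee: prior odds 0.094/0.906 = 0.10375; posterior odds 0.39143; posterior probability 0.281.
Dr. Park: prior odds 0.328/0.672 = 0.48810; posterior odds 1.8415; posterior probability 0.648.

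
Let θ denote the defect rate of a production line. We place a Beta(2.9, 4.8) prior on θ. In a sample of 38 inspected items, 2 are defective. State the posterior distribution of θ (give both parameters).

The binomial likelihood is conjugate to the Beta prior: with 2 successes and 36 failures, the posterior is Beta(2.9+2, 4.8+36) = Beta(4.9, 40.8).

Posterior: Beta(4.9, 40.8)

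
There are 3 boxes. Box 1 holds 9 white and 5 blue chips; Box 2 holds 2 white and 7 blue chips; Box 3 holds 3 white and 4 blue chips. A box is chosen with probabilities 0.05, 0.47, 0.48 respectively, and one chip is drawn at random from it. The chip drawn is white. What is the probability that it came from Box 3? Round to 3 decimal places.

Posterior probability ≈ 0.601

Tabulate prior·likelihood by source: [1] prior 0.05, lik 0.6429, product 0.03214; [2] prior 0.47, lik 0.2222, product 0.1044; [3] prior 0.48, lik 0.4286, product 0.2057.
Normalizing constant = 0.34230; the posterior for Box 3 is its product over the sum, 0.2057/0.34230 = 0.601.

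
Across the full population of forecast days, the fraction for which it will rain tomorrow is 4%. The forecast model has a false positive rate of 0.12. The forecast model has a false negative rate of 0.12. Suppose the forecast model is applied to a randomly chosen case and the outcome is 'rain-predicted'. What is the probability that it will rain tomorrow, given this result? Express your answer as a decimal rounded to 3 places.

P(H | E) ≈ 0.234

Let H be the event that it will rain tomorrow. P(H) = 0.04, so P(¬H) = 0.96. With E the 'rain-predicted' result, P(E|H) = 0.88 and P(E|¬H) = 0.12.
P(E) = 0.88·0.04 + 0.12·0.96 = 0.035200 + 0.11520 = 0.15040.
By Bayes' theorem, P(H|E) = 0.035200 / 0.15040 = 0.234.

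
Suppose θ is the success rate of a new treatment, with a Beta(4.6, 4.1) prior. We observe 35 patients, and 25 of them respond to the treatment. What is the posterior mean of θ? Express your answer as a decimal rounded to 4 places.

Posterior mean ≈ 0.6773

The binomial likelihood is conjugate to the Beta prior: with 25 successes and 10 failures, the posterior is Beta(4.6+25, 4.1+10) = Beta(29.6, 14.1).
Posterior mean = α/(α+β) = 29.6/43.7 = 0.6773.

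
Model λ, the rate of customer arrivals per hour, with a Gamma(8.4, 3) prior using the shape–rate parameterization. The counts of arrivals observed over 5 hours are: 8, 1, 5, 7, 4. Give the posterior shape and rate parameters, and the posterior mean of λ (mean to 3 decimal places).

Posterior: Gamma(shape=33.4, rate=8); mean ≈ 4.175

The Poisson likelihood adds the total count to the shape and the number of exposure periods to the rate. Here ∑xᵢ = 25 and n = 5, so shape 8.4→33.4 and rate 3→8.
E[λ | data] = 33.4/8 = 4.175.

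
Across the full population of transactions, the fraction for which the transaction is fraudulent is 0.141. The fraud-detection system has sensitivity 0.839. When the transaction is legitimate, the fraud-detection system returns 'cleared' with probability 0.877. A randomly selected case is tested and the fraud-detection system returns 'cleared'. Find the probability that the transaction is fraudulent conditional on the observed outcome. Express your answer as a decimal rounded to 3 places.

P(H | E) ≈ 0.029

Let H be the event that the transaction is fraudulent. P(H) = 0.141, so P(¬H) = 0.859. With E the 'cleared' result, P(E|H) = 0.161 and P(E|¬H) = 0.877.
P(E) = 0.161·0.141 + 0.877·0.859 = 0.022701 + 0.75334 = 0.77604.
By Bayes' theorem, P(H|E) = 0.022701 / 0.77604 = 0.029.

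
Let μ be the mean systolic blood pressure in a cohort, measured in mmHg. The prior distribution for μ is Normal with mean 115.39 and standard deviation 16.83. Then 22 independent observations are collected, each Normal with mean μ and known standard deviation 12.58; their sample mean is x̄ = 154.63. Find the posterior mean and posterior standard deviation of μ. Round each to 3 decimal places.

Prior precision 1/τ₀² = 1/16.83² = 0.00353046; data precision n/σ² = 22/12.58² = 0.139015.
Posterior precision = 0.00353046 + 0.139015 = 0.142545, giving posterior SD = 1/√0.142545 = 2.649.
Posterior mean = (0.00353046·115.39 + 0.139015·154.63) / 0.142545 = 153.658.

Posterior mean ≈ 153.658; posterior SD ≈ 2.649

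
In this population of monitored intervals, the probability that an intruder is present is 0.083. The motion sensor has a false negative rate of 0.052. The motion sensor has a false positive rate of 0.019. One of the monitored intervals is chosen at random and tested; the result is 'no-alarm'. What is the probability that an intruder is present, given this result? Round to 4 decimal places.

Write H for 'an intruder is present'. Prior odds H:¬H = 0.083/0.917 = 0.090513. For the 'no-alarm' outcome, the likelihood ratio is 0.052/0.981 = 0.053007.
Posterior odds = 0.090513 × 0.053007 = 0.0047978, so P(H|E) = 0.0047978/(1+0.0047978) = 0.0048.

P(H | E) ≈ 0.0048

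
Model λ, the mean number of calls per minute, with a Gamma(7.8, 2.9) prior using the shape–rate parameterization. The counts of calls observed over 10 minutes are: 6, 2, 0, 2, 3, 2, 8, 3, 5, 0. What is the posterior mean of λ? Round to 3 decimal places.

Posterior mean ≈ 3.008

Total count ∑xᵢ = 31 over n = 10 minutes.
Gamma is conjugate to the Poisson likelihood: posterior is Gamma(shape = 7.8+31 = 38.8, rate = 2.9+10 = 12.9).
E[λ | data] = 38.8/12.9 = 3.008.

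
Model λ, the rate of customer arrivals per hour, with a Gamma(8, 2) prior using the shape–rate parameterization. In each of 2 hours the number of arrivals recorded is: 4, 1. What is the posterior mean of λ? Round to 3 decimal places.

Posterior mean ≈ 3.250

The Poisson likelihood adds the total count to the shape and the number of exposure periods to the rate. Here ∑xᵢ = 5 and n = 2, so shape 8→13 and rate 2→4.
Posterior mean = shape/rate = 13/4 = 3.250.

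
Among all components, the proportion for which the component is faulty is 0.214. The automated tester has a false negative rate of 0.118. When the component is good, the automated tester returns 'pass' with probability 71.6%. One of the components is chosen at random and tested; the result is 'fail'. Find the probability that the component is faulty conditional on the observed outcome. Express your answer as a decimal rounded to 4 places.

P(H | E) ≈ 0.4582

Write H for 'the component is faulty'. Prior odds H:¬H = 0.214/0.786 = 0.27226. For the 'fail' outcome, the likelihood ratio is 0.882/0.284 = 3.1056.
Posterior odds = 0.27226 × 3.1056 = 0.84555, so P(H|E) = 0.84555/(1+0.84555) = 0.4582.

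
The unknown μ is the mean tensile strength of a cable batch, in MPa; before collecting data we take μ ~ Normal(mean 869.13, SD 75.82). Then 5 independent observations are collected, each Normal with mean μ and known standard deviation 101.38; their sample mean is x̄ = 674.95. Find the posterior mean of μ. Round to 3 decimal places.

With known σ, the Normal prior is conjugate. Weight on the data is w = (n/σ²)/(n/σ² + 1/τ₀²) = 0.00048648/(0.00048648+0.00017395) = 0.73661.
Posterior mean = w·x̄ + (1−w)·μ₀ = 0.73661·674.95 + 0.26339·869.13 = 726.096.

Posterior mean ≈ 726.096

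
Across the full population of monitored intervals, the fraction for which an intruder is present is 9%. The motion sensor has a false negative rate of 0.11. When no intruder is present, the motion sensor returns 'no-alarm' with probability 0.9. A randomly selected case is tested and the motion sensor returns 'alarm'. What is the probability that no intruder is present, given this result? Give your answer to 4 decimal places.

P(¬H | E) ≈ 0.5319

Write H for 'an intruder is present'. Prior odds H:¬H = 0.09/0.91 = 0.098901. For the 'alarm' outcome, the likelihood ratio is 0.89/0.1 = 8.9000.
Posterior odds = 0.098901 × 8.9000 = 0.88022, so P(H|E) = 0.88022/(1+0.88022) = 0.4681. Then P(¬H|E) = 1 − 0.4681 = 0.5319.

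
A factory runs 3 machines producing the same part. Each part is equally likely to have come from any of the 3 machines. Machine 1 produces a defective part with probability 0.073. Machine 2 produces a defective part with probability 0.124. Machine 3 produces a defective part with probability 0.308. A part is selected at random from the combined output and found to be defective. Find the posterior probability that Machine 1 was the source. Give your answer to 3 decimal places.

Posterior probability ≈ 0.145

Tabulate prior·likelihood by source: [1] prior 0.333333, lik 0.073, product 0.02433; [2] prior 0.333333, lik 0.124, product 0.04133; [3] prior 0.333333, lik 0.308, product 0.1027.
Normalizing constant = 0.16833; the posterior for Machine 1 is its product over the sum, 0.02433/0.16833 = 0.145.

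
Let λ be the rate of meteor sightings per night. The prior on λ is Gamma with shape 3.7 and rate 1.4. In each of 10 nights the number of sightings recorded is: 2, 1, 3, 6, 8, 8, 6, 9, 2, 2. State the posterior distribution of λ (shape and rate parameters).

Posterior: Gamma(shape=50.7, rate=11.4)

Total count ∑xᵢ = 47 over n = 10 nights.
Gamma is conjugate to the Poisson likelihood: posterior is Gamma(shape = 3.7+47 = 50.7, rate = 1.4+10 = 11.4).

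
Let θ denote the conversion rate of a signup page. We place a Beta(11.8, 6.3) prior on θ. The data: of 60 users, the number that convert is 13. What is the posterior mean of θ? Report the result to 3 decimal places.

Posterior mean ≈ 0.318

Observing 13 successes and 47 failures updates Beta(11.8, 6.3) by adding the success and failure counts to the two shape parameters: α = 11.8+13 = 24.8, β = 6.3+47 = 53.3.
Posterior mean = α/(α+β) = 24.8/78.1 = 0.318.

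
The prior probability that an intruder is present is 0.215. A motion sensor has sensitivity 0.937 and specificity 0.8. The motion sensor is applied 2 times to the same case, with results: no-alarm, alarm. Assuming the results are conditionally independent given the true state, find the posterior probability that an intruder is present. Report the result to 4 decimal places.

Posterior P(H) ≈ 0.0918

Let H be the event that an intruder is present; start with P(H) = 0.215. P('alarm'|H) = 0.937, P('alarm'|¬H) = 0.2.
Update on result 1 ('no-alarm'): P(H) ← 0.063·0.2150 / (0.063·0.2150 + 0.8·0.7850) = 0.013545/0.64155 = 0.0211.
Update on result 2 ('alarm'): P(H) ← 0.937·0.0211 / (0.937·0.0211 + 0.2·0.9789) = 0.019783/0.21556 = 0.0918.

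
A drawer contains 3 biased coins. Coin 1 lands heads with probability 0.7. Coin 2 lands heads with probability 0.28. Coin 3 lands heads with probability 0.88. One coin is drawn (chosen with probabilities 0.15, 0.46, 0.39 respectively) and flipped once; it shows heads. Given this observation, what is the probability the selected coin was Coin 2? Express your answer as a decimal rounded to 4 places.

Tabulate prior·likelihood by source: [1] prior 0.15, lik 0.7, product 0.1050; [2] prior 0.46, lik 0.28, product 0.1288; [3] prior 0.39, lik 0.88, product 0.3432.
Normalizing constant = 0.57700; the posterior for Coin 2 is its product over the sum, 0.1288/0.57700 = 0.2232.

Posterior probability ≈ 0.2232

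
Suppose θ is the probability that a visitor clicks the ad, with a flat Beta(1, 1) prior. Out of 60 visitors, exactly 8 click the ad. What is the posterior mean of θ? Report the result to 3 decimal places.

Posterior mean ≈ 0.145

The binomial likelihood is conjugate to the Beta prior: with 8 successes and 52 failures, the posterior is Beta(1+8, 1+52) = Beta(9, 53).
Posterior mean = α/(α+β) = 9/62 = 0.145.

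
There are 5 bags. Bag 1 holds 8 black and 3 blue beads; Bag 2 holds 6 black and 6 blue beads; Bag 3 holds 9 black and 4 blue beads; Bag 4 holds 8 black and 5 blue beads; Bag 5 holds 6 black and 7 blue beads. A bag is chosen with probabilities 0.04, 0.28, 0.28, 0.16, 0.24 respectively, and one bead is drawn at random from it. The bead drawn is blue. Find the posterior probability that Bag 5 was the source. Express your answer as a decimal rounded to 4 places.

Tabulate prior·likelihood by source: [1] prior 0.04, lik 0.2727, product 0.01091; [2] prior 0.28, lik 0.5, product 0.1400; [3] prior 0.28, lik 0.3077, product 0.08615; [4] prior 0.16, lik 0.3846, product 0.06154; [5] prior 0.24, lik 0.5385, product 0.1292.
Normalizing constant = 0.42783; the posterior for Bag 5 is its product over the sum, 0.1292/0.42783 = 0.3021.

Posterior probability ≈ 0.3021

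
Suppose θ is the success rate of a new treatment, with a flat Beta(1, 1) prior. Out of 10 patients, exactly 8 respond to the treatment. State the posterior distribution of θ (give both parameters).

Observing 8 successes and 2 failures updates Beta(1, 1) by adding the success and failure counts to the two shape parameters: α = 1+8 = 9, β = 1+2 = 3.

Posterior: Beta(9, 3)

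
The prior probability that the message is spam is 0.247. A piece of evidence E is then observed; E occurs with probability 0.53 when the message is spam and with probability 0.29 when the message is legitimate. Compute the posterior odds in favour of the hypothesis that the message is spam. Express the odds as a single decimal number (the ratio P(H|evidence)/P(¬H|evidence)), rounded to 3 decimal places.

Prior odds = 0.247/(1−0.247) = 0.32802. In log-odds, ln(0.32802) = -1.1147.
Add log likelihood ratio: ln(1.8276) = 0.60300.
Posterior log-odds = -0.51168, so posterior odds = exp(-0.51168) = 0.59949.

Posterior odds ≈ 0.599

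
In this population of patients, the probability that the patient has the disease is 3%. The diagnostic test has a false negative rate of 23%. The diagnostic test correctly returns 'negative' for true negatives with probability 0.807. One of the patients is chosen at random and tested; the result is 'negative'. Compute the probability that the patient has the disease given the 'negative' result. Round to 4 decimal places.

Let H be the event that the patient has the disease. P(H) = 0.03, so P(¬H) = 0.97. With E the 'negative' result, P(E|H) = 0.23 and P(E|¬H) = 0.807.
P(E) = 0.23·0.03 + 0.807·0.97 = 0.0069000 + 0.78279 = 0.78969.
By Bayes' theorem, P(H|E) = 0.0069000 / 0.78969 = 0.0087.

P(H | E) ≈ 0.0087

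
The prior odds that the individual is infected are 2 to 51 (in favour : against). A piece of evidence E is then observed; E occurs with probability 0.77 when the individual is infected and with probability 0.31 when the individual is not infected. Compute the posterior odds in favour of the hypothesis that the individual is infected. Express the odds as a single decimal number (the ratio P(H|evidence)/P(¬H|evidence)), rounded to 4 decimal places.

Posterior odds ≈ 0.0974

Prior odds = 2/51 = 0.039216.
Likelihood ratio for E = 0.77/0.31 = 2.4839.
Posterior odds = prior odds × LR = 0.097407.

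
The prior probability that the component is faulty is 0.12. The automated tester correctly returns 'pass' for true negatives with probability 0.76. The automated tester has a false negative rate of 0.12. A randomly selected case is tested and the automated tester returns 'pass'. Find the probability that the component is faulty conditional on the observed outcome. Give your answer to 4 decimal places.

Let H be the event that the component is faulty. P(H) = 0.12, so P(¬H) = 0.88. With E the 'pass' result, P(E|H) = 0.12 and P(E|¬H) = 0.76.
P(E) = 0.12·0.12 + 0.76·0.88 = 0.014400 + 0.66880 = 0.68320.
By Bayes' theorem, P(H|E) = 0.014400 / 0.68320 = 0.0211.

P(H | E) ≈ 0.0211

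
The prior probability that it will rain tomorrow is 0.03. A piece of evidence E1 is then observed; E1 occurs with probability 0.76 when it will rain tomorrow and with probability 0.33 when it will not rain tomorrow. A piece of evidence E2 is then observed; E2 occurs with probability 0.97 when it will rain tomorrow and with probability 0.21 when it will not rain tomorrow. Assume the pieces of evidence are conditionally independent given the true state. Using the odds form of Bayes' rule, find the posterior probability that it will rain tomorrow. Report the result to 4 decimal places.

Posterior probability ≈ 0.2476

Prior odds = 0.03/(1−0.03) = 0.030928. In log-odds, ln(0.030928) = -3.4761.
Add log likelihood ratios: ln(2.3030) + ln(4.6190) = 2.3644.
Posterior log-odds = -1.1117, so posterior odds = exp(-1.1117) = 0.32900. Converting, P(H|E) = 0.32900/1.3290 = 0.2476.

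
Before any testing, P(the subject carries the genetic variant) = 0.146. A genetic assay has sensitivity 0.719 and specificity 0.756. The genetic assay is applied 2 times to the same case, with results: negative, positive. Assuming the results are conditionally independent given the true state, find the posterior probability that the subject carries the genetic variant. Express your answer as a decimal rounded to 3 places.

Posterior P(H) ≈ 0.158

Let H be the event that the subject carries the genetic variant; start with P(H) = 0.146. P('positive'|H) = 0.719, P('positive'|¬H) = 0.244.
Update on result 1 ('negative'): P(H) ← 0.281·0.1460 / (0.281·0.1460 + 0.756·0.8540) = 0.041026/0.68665 = 0.0597.
Update on result 2 ('positive'): P(H) ← 0.719·0.0597 / (0.719·0.0597 + 0.244·0.9403) = 0.042959/0.27238 = 0.1577.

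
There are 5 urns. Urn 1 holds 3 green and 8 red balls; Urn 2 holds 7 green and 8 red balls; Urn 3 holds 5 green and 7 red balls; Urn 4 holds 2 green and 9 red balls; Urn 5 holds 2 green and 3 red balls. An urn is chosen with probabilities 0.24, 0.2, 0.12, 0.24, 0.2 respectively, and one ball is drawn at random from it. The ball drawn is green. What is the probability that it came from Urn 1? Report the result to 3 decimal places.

Tabulate prior·likelihood by source: [1] prior 0.24, lik 0.2727, product 0.06545; [2] prior 0.2, lik 0.4667, product 0.09333; [3] prior 0.12, lik 0.4167, product 0.05000; [4] prior 0.24, lik 0.1818, product 0.04364; [5] prior 0.2, lik 0.4, product 0.08000.
Normalizing constant = 0.33242; the posterior for Urn 1 is its product over the sum, 0.06545/0.33242 = 0.197.

Posterior probability ≈ 0.197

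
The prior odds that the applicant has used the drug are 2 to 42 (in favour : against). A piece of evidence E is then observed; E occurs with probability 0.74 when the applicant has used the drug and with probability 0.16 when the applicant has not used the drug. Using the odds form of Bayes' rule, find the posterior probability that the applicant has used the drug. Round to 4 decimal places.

Prior odds = 2/42 = 0.047619.
Likelihood ratio for E = 0.74/0.16 = 4.6250.
Posterior odds = prior odds × LR = 0.22024.
Posterior probability = odds/(1+odds) = 0.22024/1.2202 = 0.1805.

Posterior probability ≈ 0.1805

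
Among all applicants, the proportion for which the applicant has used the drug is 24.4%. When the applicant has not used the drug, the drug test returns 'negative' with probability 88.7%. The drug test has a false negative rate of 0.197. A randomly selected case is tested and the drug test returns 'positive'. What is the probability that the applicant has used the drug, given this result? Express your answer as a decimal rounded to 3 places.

Let H be the event that the applicant has used the drug. P(H) = 0.244, so P(¬H) = 0.756. With E the 'positive' result, P(E|H) = 0.803 and P(E|¬H) = 0.113.
P(E) = 0.803·0.244 + 0.113·0.756 = 0.19593 + 0.085428 = 0.28136.
By Bayes' theorem, P(H|E) = 0.19593 / 0.28136 = 0.696.

P(H | E) ≈ 0.696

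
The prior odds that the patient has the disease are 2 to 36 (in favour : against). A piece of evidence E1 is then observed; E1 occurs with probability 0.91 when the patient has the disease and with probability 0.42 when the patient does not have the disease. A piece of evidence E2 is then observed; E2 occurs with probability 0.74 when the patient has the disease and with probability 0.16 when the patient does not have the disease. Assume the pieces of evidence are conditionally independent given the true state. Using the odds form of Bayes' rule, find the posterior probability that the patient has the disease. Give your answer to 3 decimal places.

Prior odds = 2/36 = 0.055556. In log-odds, ln(0.055556) = -2.8904.
Add log likelihood ratios: ln(2.1667) + ln(4.6250) = 2.3047.
Posterior log-odds = -0.58571, so posterior odds = exp(-0.58571) = 0.55671. Converting, P(H|E) = 0.55671/1.5567 = 0.358.

Posterior probability ≈ 0.358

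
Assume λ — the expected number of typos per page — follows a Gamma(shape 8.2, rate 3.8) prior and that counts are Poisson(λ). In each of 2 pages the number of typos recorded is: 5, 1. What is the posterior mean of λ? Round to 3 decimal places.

Posterior mean ≈ 2.448

The Poisson likelihood adds the total count to the shape and the number of exposure periods to the rate. Here ∑xᵢ = 6 and n = 2, so shape 8.2→14.2 and rate 3.8→5.8.
E[λ | data] = 14.2/5.8 = 2.448.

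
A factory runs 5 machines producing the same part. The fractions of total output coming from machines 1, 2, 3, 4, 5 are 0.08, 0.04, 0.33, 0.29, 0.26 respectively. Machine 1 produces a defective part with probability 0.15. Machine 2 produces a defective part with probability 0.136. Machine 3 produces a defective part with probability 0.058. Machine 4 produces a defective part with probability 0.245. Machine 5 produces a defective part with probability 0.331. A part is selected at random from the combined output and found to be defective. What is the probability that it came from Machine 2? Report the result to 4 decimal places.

Posterior probability ≈ 0.0281

P(defective|M1) = 0.15; P(defective|M2) = 0.136; P(defective|M3) = 0.058; P(defective|M4) = 0.245; P(defective|M5) = 0.331.
Prior × likelihood for each source: 0.08·0.15=0.01200, 0.04·0.136=0.005440, 0.33·0.058=0.01914, 0.29·0.245=0.07105, 0.26·0.331=0.08606. Summing gives P(defective) = 0.19369.
P(Machine 2 | defective) = 0.005440 / 0.19369 = 0.0281.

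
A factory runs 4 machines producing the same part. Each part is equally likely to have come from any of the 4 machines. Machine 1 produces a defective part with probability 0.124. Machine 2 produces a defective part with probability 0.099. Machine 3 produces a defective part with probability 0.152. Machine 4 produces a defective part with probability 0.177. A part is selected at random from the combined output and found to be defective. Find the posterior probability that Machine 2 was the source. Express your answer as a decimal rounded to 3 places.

Posterior probability ≈ 0.179

Tabulate prior·likelihood by source: [1] prior 0.25, lik 0.124, product 0.03100; [2] prior 0.25, lik 0.099, product 0.02475; [3] prior 0.25, lik 0.152, product 0.03800; [4] prior 0.25, lik 0.177, product 0.04425.
Normalizing constant = 0.13800; the posterior for Machine 2 is its product over the sum, 0.02475/0.13800 = 0.179.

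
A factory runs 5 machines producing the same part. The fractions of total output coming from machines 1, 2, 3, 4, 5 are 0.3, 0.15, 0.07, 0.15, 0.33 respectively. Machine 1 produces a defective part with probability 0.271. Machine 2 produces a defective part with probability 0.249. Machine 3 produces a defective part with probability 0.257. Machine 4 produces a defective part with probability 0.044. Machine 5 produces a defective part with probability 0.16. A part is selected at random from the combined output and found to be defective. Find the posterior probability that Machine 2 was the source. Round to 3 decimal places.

Posterior probability ≈ 0.191

P(defective|M1) = 0.271; P(defective|M2) = 0.249; P(defective|M3) = 0.257; P(defective|M4) = 0.044; P(defective|M5) = 0.16.
Prior × likelihood for each source: 0.3·0.271=0.08130, 0.15·0.249=0.03735, 0.07·0.257=0.01799, 0.15·0.044=0.006600, 0.33·0.16=0.05280. Summing gives P(defective) = 0.19604.
P(Machine 2 | defective) = 0.03735 / 0.19604 = 0.191.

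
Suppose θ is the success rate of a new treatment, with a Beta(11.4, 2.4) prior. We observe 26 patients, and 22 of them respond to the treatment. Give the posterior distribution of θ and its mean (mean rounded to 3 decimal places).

The binomial likelihood is conjugate to the Beta prior: with 22 successes and 4 failures, the posterior is Beta(11.4+22, 2.4+4) = Beta(33.4, 6.4).
E[θ | data] = 33.4/(33.4+6.4) = 0.839.

Posterior: Beta(33.4, 6.4); mean ≈ 0.839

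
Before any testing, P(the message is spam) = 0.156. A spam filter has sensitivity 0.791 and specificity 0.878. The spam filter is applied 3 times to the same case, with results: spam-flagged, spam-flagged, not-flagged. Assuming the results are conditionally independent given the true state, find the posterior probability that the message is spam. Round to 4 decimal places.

Posterior P(H) ≈ 0.6491

With H the event that the message is spam, the joint likelihood of the observed sequence is P(data|H) = 0.791·0.791·0.209 = 0.13077 and P(data|¬H) = 0.122·0.122·0.878 = 0.013068.
Bayes: P(H|data) = 0.156·0.13077 / (0.156·0.13077 + 0.844·0.013068) = 0.020400/0.031429 = 0.6491.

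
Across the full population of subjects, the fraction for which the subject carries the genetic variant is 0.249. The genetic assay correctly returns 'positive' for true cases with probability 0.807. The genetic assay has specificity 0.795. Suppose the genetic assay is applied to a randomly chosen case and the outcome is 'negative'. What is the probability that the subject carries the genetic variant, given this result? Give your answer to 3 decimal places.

P(H | E) ≈ 0.074

Write H for 'the subject carries the genetic variant'. Prior odds H:¬H = 0.249/0.751 = 0.33156. For the 'negative' outcome, the likelihood ratio is 0.193/0.795 = 0.24277.
Posterior odds = 0.33156 × 0.24277 = 0.080491, so P(H|E) = 0.080491/(1+0.080491) = 0.074.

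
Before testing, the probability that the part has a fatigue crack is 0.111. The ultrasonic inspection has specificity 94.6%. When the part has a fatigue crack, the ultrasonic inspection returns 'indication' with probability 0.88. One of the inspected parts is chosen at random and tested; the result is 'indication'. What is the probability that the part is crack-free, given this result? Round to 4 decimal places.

Write H for 'the part has a fatigue crack'. Prior odds H:¬H = 0.111/0.889 = 0.12486. For the 'indication' outcome, the likelihood ratio is 0.88/0.054 = 16.296.
Posterior odds = 0.12486 × 16.296 = 2.0347, so P(H|E) = 2.0347/(1+2.0347) = 0.6705. Then P(¬H|E) = 1 − 0.6705 = 0.3295.

P(¬H | E) ≈ 0.3295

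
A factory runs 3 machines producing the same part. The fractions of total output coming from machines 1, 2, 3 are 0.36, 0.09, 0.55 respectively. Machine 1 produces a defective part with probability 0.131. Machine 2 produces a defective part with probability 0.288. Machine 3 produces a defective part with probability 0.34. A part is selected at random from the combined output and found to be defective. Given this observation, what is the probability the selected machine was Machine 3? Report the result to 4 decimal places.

P(defective|M1) = 0.131; P(defective|M2) = 0.288; P(defective|M3) = 0.34.
Prior × likelihood for each source: 0.36·0.131=0.04716, 0.09·0.288=0.02592, 0.55·0.34=0.1870. Summing gives P(defective) = 0.26008.
P(Machine 3 | defective) = 0.1870 / 0.26008 = 0.7190.

Posterior probability ≈ 0.7190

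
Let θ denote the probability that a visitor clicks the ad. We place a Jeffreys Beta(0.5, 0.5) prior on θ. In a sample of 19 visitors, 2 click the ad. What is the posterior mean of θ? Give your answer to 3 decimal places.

Observing 2 successes and 17 failures updates Beta(0.5, 0.5) by adding the success and failure counts to the two shape parameters: α = 0.5+2 = 2.5, β = 0.5+17 = 17.5.
Posterior mean = α/(α+β) = 2.5/20 = 0.125.

Posterior mean ≈ 0.125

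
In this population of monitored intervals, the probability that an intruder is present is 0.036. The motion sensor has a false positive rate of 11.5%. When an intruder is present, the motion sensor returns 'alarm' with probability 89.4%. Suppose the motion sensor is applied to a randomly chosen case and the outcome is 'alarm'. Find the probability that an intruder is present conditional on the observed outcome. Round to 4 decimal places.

P(H | E) ≈ 0.2250

Write H for 'an intruder is present'. Prior odds H:¬H = 0.036/0.964 = 0.037344. For the 'alarm' outcome, the likelihood ratio is 0.894/0.115 = 7.7739.
Posterior odds = 0.037344 × 7.7739 = 0.29031, so P(H|E) = 0.29031/(1+0.29031) = 0.2250.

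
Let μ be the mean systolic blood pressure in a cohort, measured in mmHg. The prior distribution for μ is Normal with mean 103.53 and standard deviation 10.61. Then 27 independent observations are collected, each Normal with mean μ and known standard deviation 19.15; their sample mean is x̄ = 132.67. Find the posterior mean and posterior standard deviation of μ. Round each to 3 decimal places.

With known σ, the Normal prior is conjugate. Weight on the data is w = (n/σ²)/(n/σ² + 1/τ₀²) = 0.0736252/(0.0736252+0.00888320) = 0.89234.
Posterior mean = w·x̄ + (1−w)·μ₀ = 0.89234·132.67 + 0.10766·103.53 = 129.533. Posterior variance = 1/(0.0736252+0.00888320) = 12.1200, so SD = 3.481.

Posterior mean ≈ 129.533; posterior SD ≈ 3.481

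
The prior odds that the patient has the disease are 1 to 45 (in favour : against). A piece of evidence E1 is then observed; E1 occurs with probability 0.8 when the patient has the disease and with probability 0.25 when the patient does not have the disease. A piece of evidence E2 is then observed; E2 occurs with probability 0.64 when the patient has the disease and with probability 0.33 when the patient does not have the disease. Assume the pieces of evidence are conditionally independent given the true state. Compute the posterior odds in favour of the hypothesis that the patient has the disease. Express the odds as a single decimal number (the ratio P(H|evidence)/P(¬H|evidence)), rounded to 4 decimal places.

Posterior odds ≈ 0.1379

Prior odds = 1/45 = 0.022222. In log-odds, ln(0.022222) = -3.8067.
Add log likelihood ratios: ln(3.2000) + ln(1.9394) = 1.8255.
Posterior log-odds = -1.9811, so posterior odds = exp(-1.9811) = 0.13791.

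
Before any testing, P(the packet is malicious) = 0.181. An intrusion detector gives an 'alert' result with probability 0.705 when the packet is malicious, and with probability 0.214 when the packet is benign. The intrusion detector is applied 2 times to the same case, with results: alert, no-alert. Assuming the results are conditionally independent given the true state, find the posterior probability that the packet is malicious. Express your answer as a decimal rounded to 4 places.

Let H be the event that the packet is malicious; start with P(H) = 0.181. P('alert'|H) = 0.705, P('alert'|¬H) = 0.214.
Update on result 1 ('alert'): P(H) ← 0.705·0.1810 / (0.705·0.1810 + 0.214·0.8190) = 0.12760/0.30287 = 0.4213.
Update on result 2 ('no-alert'): P(H) ← 0.295·0.4213 / (0.295·0.4213 + 0.786·0.5787) = 0.12429/0.57913 = 0.2146.

Posterior P(H) ≈ 0.2146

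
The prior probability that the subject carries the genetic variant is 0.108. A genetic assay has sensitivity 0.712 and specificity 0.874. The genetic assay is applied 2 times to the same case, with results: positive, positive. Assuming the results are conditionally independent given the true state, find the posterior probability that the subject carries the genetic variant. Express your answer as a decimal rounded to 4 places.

Posterior P(H) ≈ 0.7945

Let H be the event that the subject carries the genetic variant; start with P(H) = 0.108. P('positive'|H) = 0.712, P('positive'|¬H) = 0.126.
Update on result 1 ('positive'): P(H) ← 0.712·0.1080 / (0.712·0.1080 + 0.126·0.8920) = 0.076896/0.18929 = 0.4062.
Update on result 2 ('positive'): P(H) ← 0.712·0.4062 / (0.712·0.4062 + 0.126·0.5938) = 0.28924/0.36406 = 0.7945.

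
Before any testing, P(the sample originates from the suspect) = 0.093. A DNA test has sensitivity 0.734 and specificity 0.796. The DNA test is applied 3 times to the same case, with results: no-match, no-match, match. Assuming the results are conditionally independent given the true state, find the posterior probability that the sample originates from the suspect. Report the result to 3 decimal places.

Posterior P(H) ≈ 0.040

Let H be the event that the sample originates from the suspect; start with P(H) = 0.093. P('match'|H) = 0.734, P('match'|¬H) = 0.204.
Update on result 1 ('no-match'): P(H) ← 0.266·0.0930 / (0.266·0.0930 + 0.796·0.9070) = 0.024738/0.74671 = 0.0331.
Update on result 2 ('no-match'): P(H) ← 0.266·0.0331 / (0.266·0.0331 + 0.796·0.9669) = 0.0088124/0.77844 = 0.0113.
Update on result 3 ('match'): P(H) ← 0.734·0.0113 / (0.734·0.0113 + 0.204·0.9887) = 0.0083093/0.21000 = 0.0396.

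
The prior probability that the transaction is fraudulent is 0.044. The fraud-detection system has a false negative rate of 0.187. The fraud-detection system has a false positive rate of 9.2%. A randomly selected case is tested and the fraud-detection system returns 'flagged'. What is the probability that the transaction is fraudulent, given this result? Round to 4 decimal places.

Let H be the event that the transaction is fraudulent. P(H) = 0.044, so P(¬H) = 0.956. With E the 'flagged' result, P(E|H) = 0.813 and P(E|¬H) = 0.092.
P(E) = 0.813·0.044 + 0.092·0.956 = 0.035772 + 0.087952 = 0.12372.
By Bayes' theorem, P(H|E) = 0.035772 / 0.12372 = 0.2891.

P(H | E) ≈ 0.2891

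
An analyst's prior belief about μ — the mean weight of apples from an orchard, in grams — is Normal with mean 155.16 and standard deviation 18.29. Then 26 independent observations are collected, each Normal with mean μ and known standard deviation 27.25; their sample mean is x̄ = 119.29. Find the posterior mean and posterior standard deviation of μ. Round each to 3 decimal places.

Posterior mean ≈ 122.112; posterior SD ≈ 5.130

With known σ, the Normal prior is conjugate. Weight on the data is w = (n/σ²)/(n/σ² + 1/τ₀²) = 0.0350139/(0.0350139+0.00298932) = 0.92134.
Posterior mean = w·x̄ + (1−w)·μ₀ = 0.92134·119.29 + 0.078660·155.16 = 122.112. Posterior variance = 1/(0.0350139+0.00298932) = 26.3136, so SD = 5.130.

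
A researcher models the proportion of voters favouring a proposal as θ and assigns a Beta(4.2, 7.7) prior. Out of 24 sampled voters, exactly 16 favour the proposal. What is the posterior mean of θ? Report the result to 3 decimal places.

The binomial likelihood is conjugate to the Beta prior: with 16 successes and 8 failures, the posterior is Beta(4.2+16, 7.7+8) = Beta(20.2, 15.7).
Posterior mean = α/(α+β) = 20.2/35.9 = 0.563.

Posterior mean ≈ 0.563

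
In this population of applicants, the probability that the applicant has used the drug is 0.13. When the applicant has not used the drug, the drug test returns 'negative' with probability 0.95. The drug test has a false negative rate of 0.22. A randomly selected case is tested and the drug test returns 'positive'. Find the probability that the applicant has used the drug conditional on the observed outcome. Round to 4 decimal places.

P(H | E) ≈ 0.6998

Write H for 'the applicant has used the drug'. Prior odds H:¬H = 0.13/0.87 = 0.14943. For the 'positive' outcome, the likelihood ratio is 0.78/0.05 = 15.600.
Posterior odds = 0.14943 × 15.600 = 2.3310, so P(H|E) = 2.3310/(1+2.3310) = 0.6998.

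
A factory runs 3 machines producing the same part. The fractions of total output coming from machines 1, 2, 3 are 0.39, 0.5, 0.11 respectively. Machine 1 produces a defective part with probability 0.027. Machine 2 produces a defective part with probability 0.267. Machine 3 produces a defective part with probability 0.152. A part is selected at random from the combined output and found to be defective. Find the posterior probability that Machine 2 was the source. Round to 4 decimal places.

Posterior probability ≈ 0.8305

P(defective|M1) = 0.027; P(defective|M2) = 0.267; P(defective|M3) = 0.152.
Prior × likelihood for each source: 0.39·0.027=0.01053, 0.5·0.267=0.1335, 0.11·0.152=0.01672. Summing gives P(defective) = 0.16075.
P(Machine 2 | defective) = 0.1335 / 0.16075 = 0.8305.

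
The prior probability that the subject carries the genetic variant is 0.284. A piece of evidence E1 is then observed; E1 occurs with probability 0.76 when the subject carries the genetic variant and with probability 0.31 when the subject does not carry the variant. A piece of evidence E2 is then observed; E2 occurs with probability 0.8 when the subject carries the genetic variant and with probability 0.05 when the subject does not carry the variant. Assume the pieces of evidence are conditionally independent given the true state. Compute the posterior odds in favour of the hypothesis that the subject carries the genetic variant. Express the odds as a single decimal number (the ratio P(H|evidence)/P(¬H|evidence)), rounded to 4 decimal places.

Prior odds = 0.284/(1−0.284) = 0.39665. In log-odds, ln(0.39665) = -0.92471.
Add log likelihood ratios: ln(2.4516) + ln(16.000) = 3.6693.
Posterior log-odds = 2.7446, so posterior odds = exp(2.7446) = 15.559.

Posterior odds ≈ 15.5588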